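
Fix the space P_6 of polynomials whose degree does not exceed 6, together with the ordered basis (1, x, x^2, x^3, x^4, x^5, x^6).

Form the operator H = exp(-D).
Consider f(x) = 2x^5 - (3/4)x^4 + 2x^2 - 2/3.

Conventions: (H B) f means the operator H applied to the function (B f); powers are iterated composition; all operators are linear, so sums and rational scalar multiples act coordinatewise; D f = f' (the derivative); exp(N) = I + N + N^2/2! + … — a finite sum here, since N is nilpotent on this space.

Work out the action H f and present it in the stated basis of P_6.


the image equals g(x) = 2x^5 - (43/4)x^4 + 23x^3 - (45/2)x^2 + 9x - 17/12

order-1 term: -10x^4 + 3x^3 - 4x
order-2 term: 20x^3 - (9/2)x^2 + 2
order-3 term: -20x^2 + 3x
order-4 term: 10x - 3/4
order-5 term: -2
the series for exp(-D) f terminates at order 5
exp(-D) f = 2x^5 - (43/4)x^4 + 23x^3 - (45/2)x^2 + 9x - 17/12


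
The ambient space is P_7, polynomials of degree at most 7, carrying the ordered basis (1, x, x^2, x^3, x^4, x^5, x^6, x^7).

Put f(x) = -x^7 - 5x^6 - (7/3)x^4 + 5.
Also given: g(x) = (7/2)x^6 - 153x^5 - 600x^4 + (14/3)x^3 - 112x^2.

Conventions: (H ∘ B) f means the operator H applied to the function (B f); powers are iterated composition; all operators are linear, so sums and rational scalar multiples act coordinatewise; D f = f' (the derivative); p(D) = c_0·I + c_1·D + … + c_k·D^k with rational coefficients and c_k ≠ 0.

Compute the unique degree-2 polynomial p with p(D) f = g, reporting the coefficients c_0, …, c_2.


D^0 f = -x^7 - 5x^6 - (7/3)x^4 + 5
D^1 f = -7x^6 - 30x^5 - (28/3)x^3
D^2 f = -42x^5 - 150x^4 - 28x^2
matching coefficients of g against c_0 f + c_1 Df + … from the top degree down determines the c_i
solution: c_0 = 0, c_1 = -1/2, c_2 = 4

p(D) = -(1/2)·D + 4·D^2, i.e. c_0 = 0, c_1 = -1/2, c_2 = 4


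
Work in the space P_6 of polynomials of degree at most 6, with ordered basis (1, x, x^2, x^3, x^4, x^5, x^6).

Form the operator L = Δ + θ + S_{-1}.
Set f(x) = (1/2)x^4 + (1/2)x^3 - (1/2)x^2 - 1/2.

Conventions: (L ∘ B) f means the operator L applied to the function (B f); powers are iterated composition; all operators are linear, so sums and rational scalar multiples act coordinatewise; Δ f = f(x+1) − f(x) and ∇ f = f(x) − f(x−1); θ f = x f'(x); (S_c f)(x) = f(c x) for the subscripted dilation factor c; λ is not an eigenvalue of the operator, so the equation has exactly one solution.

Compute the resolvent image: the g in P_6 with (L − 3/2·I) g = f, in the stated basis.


the image equals g(x) = (1/7)x^4 - (1/7)x^3 - (13/21)x^2 - (46/63)x - 107/63

write g with unknown coordinates in the stated basis and equate coefficients in (L − 3/2·I) g = f
solving from the highest basis element down gives g = (1/7)x^4 - (1/7)x^3 - (13/21)x^2 - (46/63)x - 107/63
check: L g = (5/7)x^4 + (2/7)x^3 - (10/7)x^2 - (23/21)x - 64/21
so L g − 3/2·g = (1/2)x^4 + (1/2)x^3 - (1/2)x^2 - 1/2 = f ✓


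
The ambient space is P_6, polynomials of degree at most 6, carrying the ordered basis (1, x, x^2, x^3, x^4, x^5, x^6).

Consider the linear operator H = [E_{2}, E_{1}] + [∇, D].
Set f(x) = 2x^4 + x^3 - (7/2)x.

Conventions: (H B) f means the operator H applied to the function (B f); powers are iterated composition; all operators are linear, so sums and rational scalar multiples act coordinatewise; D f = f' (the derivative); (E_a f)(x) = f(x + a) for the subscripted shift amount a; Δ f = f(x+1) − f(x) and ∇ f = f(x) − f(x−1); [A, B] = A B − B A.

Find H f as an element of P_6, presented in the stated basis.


E_{1} f = 2x^4 + 9x^3 + 15x^2 + (15/2)x - 1/2
E_{2} E_{1} f = 2x^4 + 25x^3 + 117x^2 + (479/2)x + 357/2
E_{2} f = 2x^4 + 17x^3 + 54x^2 + (145/2)x + 33
E_{1} E_{2} f = 2x^4 + 25x^3 + 117x^2 + (479/2)x + 357/2
[E_{2}, E_{1}] f = 0
D f = 8x^3 + 3x^2 - 7/2
∇ D f = 24x^2 - 18x + 5
∇ f = 8x^3 - 9x^2 + 5x - 9/2
D ∇ f = 24x^2 - 18x + 5
[∇, D] f = 0
([E_{2}, E_{1}] + [∇, D]) f = 0

the result is g(x) = 0


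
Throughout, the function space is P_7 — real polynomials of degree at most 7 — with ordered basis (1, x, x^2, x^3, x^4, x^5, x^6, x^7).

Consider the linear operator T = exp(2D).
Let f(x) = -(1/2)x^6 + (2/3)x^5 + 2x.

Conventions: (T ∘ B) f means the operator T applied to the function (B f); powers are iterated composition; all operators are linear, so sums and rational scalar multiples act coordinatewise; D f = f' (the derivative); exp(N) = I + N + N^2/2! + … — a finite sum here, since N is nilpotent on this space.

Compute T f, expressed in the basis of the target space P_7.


order-1 term: -6x^5 + (20/3)x^4 + 4
order-2 term: -30x^4 + (80/3)x^3
order-3 term: -80x^3 + (160/3)x^2
order-4 term: -120x^2 + (160/3)x
order-5 term: -96x + 64/3
order-6 term: -32
the series for exp(2D) f terminates at order 6
exp(2D) f = -(1/2)x^6 - (16/3)x^5 - (70/3)x^4 - (160/3)x^3 - (200/3)x^2 - (122/3)x - 20/3

g(x) = -(1/2)x^6 - (16/3)x^5 - (70/3)x^4 - (160/3)x^3 - (200/3)x^2 - (122/3)x - 20/3


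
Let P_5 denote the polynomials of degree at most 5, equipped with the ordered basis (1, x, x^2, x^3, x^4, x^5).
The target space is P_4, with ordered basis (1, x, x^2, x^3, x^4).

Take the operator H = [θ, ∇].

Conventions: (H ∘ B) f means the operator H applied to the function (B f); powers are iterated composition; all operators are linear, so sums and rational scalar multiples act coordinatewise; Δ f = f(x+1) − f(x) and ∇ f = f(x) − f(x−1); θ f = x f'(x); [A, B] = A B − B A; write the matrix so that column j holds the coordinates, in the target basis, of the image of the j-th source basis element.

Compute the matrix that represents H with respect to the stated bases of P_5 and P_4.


image of 1: 0
image of x: -1
image of x^2: -2x + 2
image of x^3: -3x^2 + 6x - 3
image of x^4: -4x^3 + 12x^2 - 12x + 4
image of x^5: -5x^4 + 20x^3 - 30x^2 + 20x - 5
each image's coordinates form column j of the matrix

the matrix is [[0, -1, 2, -3, 4, -5]; [0, 0, -2, 6, -12, 20]; [0, 0, 0, -3, 12, -30]; [0, 0, 0, 0, -4, 20]; [0, 0, 0, 0, 0, -5]] (rows listed top to bottom)


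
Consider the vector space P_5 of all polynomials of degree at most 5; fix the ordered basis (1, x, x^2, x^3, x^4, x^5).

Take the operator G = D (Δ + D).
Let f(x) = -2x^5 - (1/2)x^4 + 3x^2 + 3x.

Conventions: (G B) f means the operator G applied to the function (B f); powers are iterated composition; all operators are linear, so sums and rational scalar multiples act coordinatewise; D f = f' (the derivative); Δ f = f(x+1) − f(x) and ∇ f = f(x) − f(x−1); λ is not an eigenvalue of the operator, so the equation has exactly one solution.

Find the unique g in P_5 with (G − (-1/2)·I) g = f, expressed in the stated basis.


the result is g(x) = -4x^5 - x^4 + 320x^3 + 294x^2 - 7490x - 4224

write g with unknown coordinates in the stated basis and equate coefficients in (G − (-1/2)·I) g = f
solving from the highest basis element down gives g = -4x^5 - x^4 + 320x^3 + 294x^2 - 7490x - 4224
check: G g = -160x^3 - 144x^2 + 3748x + 2112
so G g − (-1/2)·g = -2x^5 - (1/2)x^4 + 3x^2 + 3x = f ✓


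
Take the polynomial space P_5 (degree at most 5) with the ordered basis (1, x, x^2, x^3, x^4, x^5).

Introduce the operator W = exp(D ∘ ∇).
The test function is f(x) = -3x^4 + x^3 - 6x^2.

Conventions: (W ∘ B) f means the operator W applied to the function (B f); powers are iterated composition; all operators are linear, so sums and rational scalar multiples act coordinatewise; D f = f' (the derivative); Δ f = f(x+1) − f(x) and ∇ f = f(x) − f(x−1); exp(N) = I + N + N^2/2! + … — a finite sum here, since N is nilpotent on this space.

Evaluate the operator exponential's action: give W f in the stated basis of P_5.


g(x) = -3x^4 + x^3 - 42x^2 + 42x - 63

order-1 term: -36x^2 + 42x - 27
order-2 term: -36
the series for exp(D ∘ ∇) f terminates at order 2
exp(D ∘ ∇) f = -3x^4 + x^3 - 42x^2 + 42x - 63


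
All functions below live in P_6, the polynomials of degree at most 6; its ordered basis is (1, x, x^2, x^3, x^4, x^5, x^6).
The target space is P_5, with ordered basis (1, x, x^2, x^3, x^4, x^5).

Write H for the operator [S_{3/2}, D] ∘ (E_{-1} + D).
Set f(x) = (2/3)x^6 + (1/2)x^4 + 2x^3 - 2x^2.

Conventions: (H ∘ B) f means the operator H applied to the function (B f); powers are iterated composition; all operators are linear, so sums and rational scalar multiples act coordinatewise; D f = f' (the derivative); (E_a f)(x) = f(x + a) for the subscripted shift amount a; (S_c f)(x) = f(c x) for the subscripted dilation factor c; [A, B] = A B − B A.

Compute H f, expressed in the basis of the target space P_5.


the image equals g(x) = -(243/16)x^5 - (567/8)x^3 + (153/4)x^2 - (33/2)x

E_{-1} f = (2/3)x^6 - 4x^5 + (21/2)x^4 - (40/3)x^3 + 5x^2 + 4x - 17/6
D f = 4x^5 + 2x^3 + 6x^2 - 4x
(E_{-1} + D) f = (2/3)x^6 + (21/2)x^4 - (34/3)x^3 + 11x^2 - 17/6
D (E_{-1} + D) f = 4x^5 + 42x^3 - 34x^2 + 22x
S_{3/2} D (E_{-1} + D) f = (243/8)x^5 + (567/4)x^3 - (153/2)x^2 + 33x
S_{3/2} (E_{-1} + D) f = (243/32)x^6 + (1701/32)x^4 - (153/4)x^3 + (99/4)x^2 - 17/6
D S_{3/2} (E_{-1} + D) f = (729/16)x^5 + (1701/8)x^3 - (459/4)x^2 + (99/2)x
[S_{3/2}, D] (E_{-1} + D) f = -(243/16)x^5 - (567/8)x^3 + (153/4)x^2 - (33/2)x


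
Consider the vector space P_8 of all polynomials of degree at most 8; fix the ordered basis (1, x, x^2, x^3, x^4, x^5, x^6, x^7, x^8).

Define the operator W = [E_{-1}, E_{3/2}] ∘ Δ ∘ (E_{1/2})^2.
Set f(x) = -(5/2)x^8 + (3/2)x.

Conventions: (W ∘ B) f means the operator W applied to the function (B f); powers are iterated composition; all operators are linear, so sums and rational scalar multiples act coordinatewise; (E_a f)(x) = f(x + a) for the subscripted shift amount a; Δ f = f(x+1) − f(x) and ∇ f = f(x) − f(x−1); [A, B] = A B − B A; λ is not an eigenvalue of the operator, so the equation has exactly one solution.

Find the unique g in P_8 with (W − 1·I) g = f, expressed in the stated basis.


write g with unknown coordinates in the stated basis and equate coefficients in (W − 1·I) g = f
solving from the highest basis element down gives g = (5/2)x^8 - (3/2)x
check: W g = 0
so W g − 1·g = -(5/2)x^8 + (3/2)x = f ✓

g(x) = (5/2)x^8 - (3/2)x


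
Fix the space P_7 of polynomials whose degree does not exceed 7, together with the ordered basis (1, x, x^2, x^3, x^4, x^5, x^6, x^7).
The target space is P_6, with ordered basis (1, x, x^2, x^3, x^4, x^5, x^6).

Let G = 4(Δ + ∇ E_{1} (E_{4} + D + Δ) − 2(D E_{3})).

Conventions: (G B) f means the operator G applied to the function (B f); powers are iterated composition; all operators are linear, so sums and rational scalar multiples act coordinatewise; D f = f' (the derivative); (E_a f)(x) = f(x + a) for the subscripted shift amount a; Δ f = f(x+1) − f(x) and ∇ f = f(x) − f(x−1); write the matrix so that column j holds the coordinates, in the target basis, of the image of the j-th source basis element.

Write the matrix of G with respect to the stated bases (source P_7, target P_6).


image of 1: 0
image of x: 0
image of x^2: 8
image of x^3: 24x + 68
image of x^4: 48x^2 + 272x + 688
image of x^5: 80x^3 + 680x^2 + 3440x + 5308
image of x^6: 120x^4 + 1360x^3 + 10320x^2 + 31848x + 34728
image of x^7: 168x^5 + 2380x^4 + 24080x^3 + 111468x^2 + 243096x + 206676
each image's coordinates form column j of the matrix

the matrix is [[0, 0, 8, 68, 688, 5308, 34728, 206676]; [0, 0, 0, 24, 272, 3440, 31848, 243096]; [0, 0, 0, 0, 48, 680, 10320, 111468]; [0, 0, 0, 0, 0, 80, 1360, 24080]; [0, 0, 0, 0, 0, 0, 120, 2380]; [0, 0, 0, 0, 0, 0, 0, 168]; [0, 0, 0, 0, 0, 0, 0, 0]] (rows listed top to bottom)


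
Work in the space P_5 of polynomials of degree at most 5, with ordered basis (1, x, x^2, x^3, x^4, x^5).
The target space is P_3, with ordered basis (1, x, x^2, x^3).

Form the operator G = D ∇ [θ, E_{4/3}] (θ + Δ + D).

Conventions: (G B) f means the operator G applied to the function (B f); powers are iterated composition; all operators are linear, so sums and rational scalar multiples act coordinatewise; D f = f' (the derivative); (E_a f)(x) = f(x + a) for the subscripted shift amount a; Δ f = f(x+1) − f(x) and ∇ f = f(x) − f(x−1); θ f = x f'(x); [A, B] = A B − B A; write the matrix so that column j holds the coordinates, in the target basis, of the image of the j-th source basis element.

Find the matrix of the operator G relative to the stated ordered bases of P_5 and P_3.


the matrix is [[0, 0, 0, -24, -512/3, -5920/9]; [0, 0, 0, 0, -128, -2960/3]; [0, 0, 0, 0, 0, -400]; [0, 0, 0, 0, 0, 0]] (rows listed top to bottom)

image of 1: 0
image of x: 0
image of x^2: 0
image of x^3: -24
image of x^4: -128x - 512/3
image of x^5: -400x^2 - (2960/3)x - 5920/9
each image's coordinates form column j of the matrix


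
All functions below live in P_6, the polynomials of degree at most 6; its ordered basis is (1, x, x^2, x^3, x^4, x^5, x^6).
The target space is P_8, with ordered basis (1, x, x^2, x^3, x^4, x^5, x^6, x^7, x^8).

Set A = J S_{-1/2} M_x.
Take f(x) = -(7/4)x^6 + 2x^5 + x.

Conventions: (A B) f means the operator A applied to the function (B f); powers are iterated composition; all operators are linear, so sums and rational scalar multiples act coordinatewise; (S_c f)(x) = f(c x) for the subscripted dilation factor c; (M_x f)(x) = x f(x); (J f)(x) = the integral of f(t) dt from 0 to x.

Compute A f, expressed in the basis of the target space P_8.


the image equals g(x) = (7/4096)x^8 + (1/224)x^7 + (1/12)x^3

M_x f = -(7/4)x^7 + 2x^6 + x^2
S_{-1/2} M_x f = (7/512)x^7 + (1/32)x^6 + (1/4)x^2
J S_{-1/2} M_x f = (7/4096)x^8 + (1/224)x^7 + (1/12)x^3


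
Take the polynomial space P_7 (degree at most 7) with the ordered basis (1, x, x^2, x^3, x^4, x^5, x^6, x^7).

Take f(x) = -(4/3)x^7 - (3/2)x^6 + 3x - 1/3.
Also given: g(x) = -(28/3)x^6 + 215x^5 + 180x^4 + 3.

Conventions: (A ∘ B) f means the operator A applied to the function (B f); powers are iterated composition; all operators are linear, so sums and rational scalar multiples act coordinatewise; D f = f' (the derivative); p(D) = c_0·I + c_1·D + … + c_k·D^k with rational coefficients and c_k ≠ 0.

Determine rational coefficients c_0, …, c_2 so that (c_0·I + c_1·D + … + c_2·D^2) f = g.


D^0 f = -(4/3)x^7 - (3/2)x^6 + 3x - 1/3
D^1 f = -(28/3)x^6 - 9x^5 + 3
D^2 f = -56x^5 - 45x^4
matching coefficients of g against c_0 f + c_1 Df + … from the top degree down determines the c_i
solution: c_0 = 0, c_1 = 1, c_2 = -4

p(D) = D − 4·D^2, i.e. c_0 = 0, c_1 = 1, c_2 = -4


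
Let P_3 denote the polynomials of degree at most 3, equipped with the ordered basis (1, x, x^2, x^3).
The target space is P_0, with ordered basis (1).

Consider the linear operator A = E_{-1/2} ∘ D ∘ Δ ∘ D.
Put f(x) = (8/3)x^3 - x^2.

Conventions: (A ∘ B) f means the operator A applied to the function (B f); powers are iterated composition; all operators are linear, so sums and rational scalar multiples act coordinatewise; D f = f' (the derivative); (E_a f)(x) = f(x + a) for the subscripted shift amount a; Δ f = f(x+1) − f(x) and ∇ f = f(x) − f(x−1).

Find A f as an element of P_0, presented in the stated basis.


g(x) = 16

D f = 8x^2 - 2x
Δ D f = 16x + 6
D Δ D f = 16
E_{-1/2} (D ∘ Δ ∘ D) f = 16


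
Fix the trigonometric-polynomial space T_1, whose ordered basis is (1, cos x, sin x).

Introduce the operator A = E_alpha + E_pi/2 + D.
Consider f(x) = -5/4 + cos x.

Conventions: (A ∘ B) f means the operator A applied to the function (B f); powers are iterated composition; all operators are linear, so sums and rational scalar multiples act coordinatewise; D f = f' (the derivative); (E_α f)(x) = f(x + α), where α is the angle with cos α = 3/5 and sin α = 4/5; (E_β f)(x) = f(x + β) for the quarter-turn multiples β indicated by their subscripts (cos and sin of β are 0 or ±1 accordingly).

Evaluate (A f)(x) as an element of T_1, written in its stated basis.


the image equals g(x) = -5/2 + (3/5)cos x - (14/5)sin x

E_alpha f = -5/4 + (3/5)cos x - (4/5)sin x
E_pi/2 f = -5/4 - sin x
D f = -sin x
(E_alpha + E_pi/2 + D) f = -5/2 + (3/5)cos x - (14/5)sin x


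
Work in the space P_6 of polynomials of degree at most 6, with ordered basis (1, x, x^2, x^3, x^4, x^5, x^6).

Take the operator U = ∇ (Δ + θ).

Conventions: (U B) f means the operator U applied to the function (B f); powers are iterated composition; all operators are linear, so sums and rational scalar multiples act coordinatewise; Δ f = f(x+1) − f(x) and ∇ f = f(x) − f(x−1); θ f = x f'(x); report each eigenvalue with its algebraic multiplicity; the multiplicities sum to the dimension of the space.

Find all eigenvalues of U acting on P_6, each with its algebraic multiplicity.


λ = 0 (multiplicity 7)

image of 1: 0
image of x: 1
image of x^2: 4x
image of x^3: 9x^2 - 3x + 3
image of x^4: 16x^3 - 12x^2 + 16x - 2
image of x^5: 25x^4 - 30x^3 + 50x^2 - 15x + 5
image of x^6: 36x^5 - 60x^4 + 120x^3 - 60x^2 + 36x - 4
the matrix is upper triangular; its diagonal is (0, 0, 0, 0, 0, 0, 0)
for a triangular matrix the eigenvalues are the diagonal entries, with algebraic multiplicity their repetition count


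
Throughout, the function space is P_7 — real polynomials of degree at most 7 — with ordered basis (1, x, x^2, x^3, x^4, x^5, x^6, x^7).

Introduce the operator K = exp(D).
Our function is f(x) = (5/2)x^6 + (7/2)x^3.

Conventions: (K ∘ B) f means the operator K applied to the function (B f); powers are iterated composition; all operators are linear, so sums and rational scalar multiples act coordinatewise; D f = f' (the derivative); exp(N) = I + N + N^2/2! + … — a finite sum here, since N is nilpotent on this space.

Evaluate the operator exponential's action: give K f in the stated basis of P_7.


order-1 term: 15x^5 + (21/2)x^2
order-2 term: (75/2)x^4 + (21/2)x
order-3 term: 50x^3 + 7/2
order-4 term: (75/2)x^2
order-5 term: 15x
order-6 term: 5/2
the series for exp(D) f terminates at order 6
exp(D) f = (5/2)x^6 + 15x^5 + (75/2)x^4 + (107/2)x^3 + 48x^2 + (51/2)x + 6

the image equals g(x) = (5/2)x^6 + 15x^5 + (75/2)x^4 + (107/2)x^3 + 48x^2 + (51/2)x + 6


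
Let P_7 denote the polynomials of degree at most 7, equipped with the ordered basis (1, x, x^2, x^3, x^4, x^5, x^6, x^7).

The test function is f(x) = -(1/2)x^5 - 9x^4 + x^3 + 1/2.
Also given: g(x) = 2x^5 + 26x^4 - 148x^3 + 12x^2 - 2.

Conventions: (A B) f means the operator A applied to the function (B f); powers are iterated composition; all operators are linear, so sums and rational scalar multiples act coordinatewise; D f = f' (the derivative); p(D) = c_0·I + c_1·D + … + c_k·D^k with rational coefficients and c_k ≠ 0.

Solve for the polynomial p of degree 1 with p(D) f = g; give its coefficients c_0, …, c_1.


p(D) = -4·I + 4·D, i.e. c_0 = -4, c_1 = 4

D^0 f = -(1/2)x^5 - 9x^4 + x^3 + 1/2
D^1 f = -(5/2)x^4 - 36x^3 + 3x^2
matching coefficients of g against c_0 f + c_1 Df + … from the top degree down determines the c_i
solution: c_0 = -4, c_1 = 4


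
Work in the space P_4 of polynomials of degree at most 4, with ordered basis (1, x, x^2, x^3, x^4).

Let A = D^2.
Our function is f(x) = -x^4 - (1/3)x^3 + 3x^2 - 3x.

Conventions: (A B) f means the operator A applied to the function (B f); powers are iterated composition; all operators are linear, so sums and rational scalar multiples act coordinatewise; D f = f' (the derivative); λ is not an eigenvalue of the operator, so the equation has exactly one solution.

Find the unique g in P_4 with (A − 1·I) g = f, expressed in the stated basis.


write g with unknown coordinates in the stated basis and equate coefficients in (A − 1·I) g = f
solving from the highest basis element down gives g = x^4 + (1/3)x^3 + 9x^2 + 5x + 18
check: A g = 12x^2 + 2x + 18
so A g − 1·g = -x^4 - (1/3)x^3 + 3x^2 - 3x = f ✓

g(x) = x^4 + (1/3)x^3 + 9x^2 + 5x + 18


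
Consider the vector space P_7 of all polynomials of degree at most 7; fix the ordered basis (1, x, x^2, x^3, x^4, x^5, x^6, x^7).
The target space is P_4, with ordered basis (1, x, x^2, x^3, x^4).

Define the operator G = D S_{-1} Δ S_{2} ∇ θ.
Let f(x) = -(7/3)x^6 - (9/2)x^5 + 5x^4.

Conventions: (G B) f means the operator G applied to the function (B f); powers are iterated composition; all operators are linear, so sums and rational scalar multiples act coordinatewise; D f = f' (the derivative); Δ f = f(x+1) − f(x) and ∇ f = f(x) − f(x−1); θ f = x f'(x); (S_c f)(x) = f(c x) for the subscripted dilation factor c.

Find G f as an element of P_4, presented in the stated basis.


θ f = -14x^6 - (45/2)x^5 + 20x^4
∇ θ f = -84x^5 + (195/2)x^4 + 25x^3 - 135x^2 + (217/2)x - 57/2
S_{2} (∇ θ) f = -2688x^5 + 1560x^4 + 200x^3 - 540x^2 + 217x - 57/2
Δ S_{2} (∇ θ) f = -13440x^4 - 20640x^3 - 16920x^2 - 7680x - 1251
S_{-1} (Δ S_{2}) (∇ θ) f = -13440x^4 + 20640x^3 - 16920x^2 + 7680x - 1251
D S_{-1} (Δ S_{2}) (∇ θ) f = -53760x^3 + 61920x^2 - 33840x + 7680

the result is g(x) = -53760x^3 + 61920x^2 - 33840x + 7680


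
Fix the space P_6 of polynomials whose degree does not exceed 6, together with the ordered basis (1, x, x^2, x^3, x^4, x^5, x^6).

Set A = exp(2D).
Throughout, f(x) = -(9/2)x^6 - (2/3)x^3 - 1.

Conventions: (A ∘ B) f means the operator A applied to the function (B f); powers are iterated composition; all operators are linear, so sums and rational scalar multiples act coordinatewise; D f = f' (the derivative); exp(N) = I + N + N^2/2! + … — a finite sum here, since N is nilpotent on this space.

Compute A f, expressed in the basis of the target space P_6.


the result is g(x) = -(9/2)x^6 - 54x^5 - 270x^4 - (2162/3)x^3 - 1084x^2 - 872x - 883/3

order-1 term: -54x^5 - 4x^2
order-2 term: -270x^4 - 8x
order-3 term: -720x^3 - 16/3
order-4 term: -1080x^2
order-5 term: -864x
order-6 term: -288
the series for exp(2D) f terminates at order 6
exp(2D) f = -(9/2)x^6 - 54x^5 - 270x^4 - (2162/3)x^3 - 1084x^2 - 872x - 883/3


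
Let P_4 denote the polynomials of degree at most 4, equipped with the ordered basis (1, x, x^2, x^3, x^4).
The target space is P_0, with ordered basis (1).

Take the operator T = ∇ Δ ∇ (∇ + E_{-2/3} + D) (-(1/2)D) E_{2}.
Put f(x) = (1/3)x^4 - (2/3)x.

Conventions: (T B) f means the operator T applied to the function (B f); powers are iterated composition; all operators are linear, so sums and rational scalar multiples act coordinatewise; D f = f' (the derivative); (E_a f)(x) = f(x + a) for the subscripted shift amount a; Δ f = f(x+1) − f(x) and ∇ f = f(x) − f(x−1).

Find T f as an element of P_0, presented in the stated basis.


E_{2} f = (1/3)x^4 + (8/3)x^3 + 8x^2 + 10x + 4
D E_{2} f = (4/3)x^3 + 8x^2 + 16x + 10
(-(1/2)D) E_{2} f = -(2/3)x^3 - 4x^2 - 8x - 5
∇ (-(1/2)D) E_{2} f = -2x^2 - 6x - 14/3
E_{-2/3} (-(1/2)D) E_{2} f = -(2/3)x^3 - (8/3)x^2 - (32/9)x - 101/81
D (-(1/2)D) E_{2} f = -2x^2 - 8x - 8
(∇ + E_{-2/3} + D) (-(1/2)D) E_{2} f = -(2/3)x^3 - (20/3)x^2 - (158/9)x - 1127/81
∇ ((∇ + E_{-2/3} + D) (-(1/2)D) E_{2}) f = -2x^2 - (34/3)x - 104/9
Δ ∇ ((∇ + E_{-2/3} + D) (-(1/2)D) E_{2}) f = -4x - 40/3
∇ (Δ ∇) ((∇ + E_{-2/3} + D) (-(1/2)D) E_{2}) f = -4

the result is g(x) = -4


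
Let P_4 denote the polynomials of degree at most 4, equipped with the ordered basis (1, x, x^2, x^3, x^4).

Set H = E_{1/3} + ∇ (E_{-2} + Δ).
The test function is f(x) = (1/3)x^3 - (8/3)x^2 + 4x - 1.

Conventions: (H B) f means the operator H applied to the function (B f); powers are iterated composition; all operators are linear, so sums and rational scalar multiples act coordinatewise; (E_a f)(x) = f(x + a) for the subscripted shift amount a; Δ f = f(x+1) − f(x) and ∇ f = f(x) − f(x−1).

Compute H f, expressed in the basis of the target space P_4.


g(x) = (1/3)x^3 - (4/3)x^2 - 6x + 1489/81

E_{1/3} f = (1/3)x^3 - (7/3)x^2 + (7/3)x + 4/81
E_{-2} f = (1/3)x^3 - (14/3)x^2 + (56/3)x - 67/3
Δ f = x^2 - (13/3)x + 5/3
(E_{-2} + Δ) f = (1/3)x^3 - (11/3)x^2 + (43/3)x - 62/3
∇ (E_{-2} + Δ) f = x^2 - (25/3)x + 55/3
(E_{1/3} + ∇ (E_{-2} + Δ)) f = (1/3)x^3 - (4/3)x^2 - 6x + 1489/81


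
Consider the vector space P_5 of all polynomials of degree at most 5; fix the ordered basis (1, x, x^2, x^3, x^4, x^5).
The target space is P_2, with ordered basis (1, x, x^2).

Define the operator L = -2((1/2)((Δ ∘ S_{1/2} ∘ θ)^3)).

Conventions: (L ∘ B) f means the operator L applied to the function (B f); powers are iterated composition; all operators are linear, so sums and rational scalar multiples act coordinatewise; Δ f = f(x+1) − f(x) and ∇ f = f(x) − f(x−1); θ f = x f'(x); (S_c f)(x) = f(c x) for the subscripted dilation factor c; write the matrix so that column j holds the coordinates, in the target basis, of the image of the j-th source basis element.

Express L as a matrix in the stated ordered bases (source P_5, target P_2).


image of 1: 0
image of x: 0
image of x^2: 0
image of x^3: -9/16
image of x^4: -(9/8)x - 15/8
image of x^5: -(225/256)x^2 - (975/256)x - 975/256
each image's coordinates form column j of the matrix

the matrix is [[0, 0, 0, -9/16, -15/8, -975/256]; [0, 0, 0, 0, -9/8, -975/256]; [0, 0, 0, 0, 0, -225/256]] (rows listed top to bottom)


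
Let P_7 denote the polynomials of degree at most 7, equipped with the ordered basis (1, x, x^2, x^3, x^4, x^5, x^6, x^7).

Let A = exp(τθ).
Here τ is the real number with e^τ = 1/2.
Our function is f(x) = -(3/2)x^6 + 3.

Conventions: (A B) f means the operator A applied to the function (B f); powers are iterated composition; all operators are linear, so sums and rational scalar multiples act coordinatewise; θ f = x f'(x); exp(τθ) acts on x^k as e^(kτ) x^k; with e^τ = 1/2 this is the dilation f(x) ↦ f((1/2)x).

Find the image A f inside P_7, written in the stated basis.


g(x) = -(3/128)x^6 + 3

exp(τθ) x^k = e^(kτ) x^k; with e^τ = 1/2 this sends x^k to (1/2)^k x^k
x^6 ↦ 1/64 x^6
applying this coordinatewise to f: exp(τθ) f = -(3/128)x^6 + 3


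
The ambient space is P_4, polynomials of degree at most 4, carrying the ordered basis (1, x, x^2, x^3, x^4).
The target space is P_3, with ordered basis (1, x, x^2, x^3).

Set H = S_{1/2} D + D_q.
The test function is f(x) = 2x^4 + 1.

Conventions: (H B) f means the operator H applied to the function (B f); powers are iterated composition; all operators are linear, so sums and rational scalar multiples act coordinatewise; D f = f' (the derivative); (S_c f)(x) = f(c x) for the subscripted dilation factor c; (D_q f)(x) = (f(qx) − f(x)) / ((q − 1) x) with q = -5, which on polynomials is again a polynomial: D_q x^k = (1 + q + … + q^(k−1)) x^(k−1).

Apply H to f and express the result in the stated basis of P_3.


g(x) = -207x^3

D f = 8x^3
S_{1/2} D f = x^3
D_q f = -208x^3
(S_{1/2} D + D_q) f = -207x^3


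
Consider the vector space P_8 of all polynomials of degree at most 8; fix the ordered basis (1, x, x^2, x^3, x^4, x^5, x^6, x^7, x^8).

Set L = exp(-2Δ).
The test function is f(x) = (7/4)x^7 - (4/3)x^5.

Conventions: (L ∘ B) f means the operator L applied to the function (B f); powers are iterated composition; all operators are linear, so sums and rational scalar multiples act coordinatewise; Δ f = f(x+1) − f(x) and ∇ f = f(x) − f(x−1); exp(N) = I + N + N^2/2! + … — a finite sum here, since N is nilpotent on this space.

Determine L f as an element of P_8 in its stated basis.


order-1 term: -(49/2)x^6 - (147/2)x^5 - (655/6)x^4 - (575/6)x^3 - (281/6)x^2 - (67/6)x - 5/6
order-2 term: 147x^5 + 735x^4 + (4985/3)x^3 + 2045x^2 + (3997/3)x + 361
order-3 term: -490x^4 - 2940x^3 - (21730/3)x^2 - 8500x - 11842/3
order-4 term: 980x^3 + 5880x^2 + (37900/3)x + 28760/3
order-5 term: -1176x^2 - 5880x - 23392/3
order-6 term: 784x + 2352
order-7 term: -224
the series for exp(-2Δ) f terminates at order 7
exp(-2Δ) f = (7/4)x^7 - (49/2)x^6 + (433/6)x^5 + (815/6)x^4 - (2365/6)x^3 - (3247/6)x^2 + (717/2)x + 1981/6

g(x) = (7/4)x^7 - (49/2)x^6 + (433/6)x^5 + (815/6)x^4 - (2365/6)x^3 - (3247/6)x^2 + (717/2)x + 1981/6


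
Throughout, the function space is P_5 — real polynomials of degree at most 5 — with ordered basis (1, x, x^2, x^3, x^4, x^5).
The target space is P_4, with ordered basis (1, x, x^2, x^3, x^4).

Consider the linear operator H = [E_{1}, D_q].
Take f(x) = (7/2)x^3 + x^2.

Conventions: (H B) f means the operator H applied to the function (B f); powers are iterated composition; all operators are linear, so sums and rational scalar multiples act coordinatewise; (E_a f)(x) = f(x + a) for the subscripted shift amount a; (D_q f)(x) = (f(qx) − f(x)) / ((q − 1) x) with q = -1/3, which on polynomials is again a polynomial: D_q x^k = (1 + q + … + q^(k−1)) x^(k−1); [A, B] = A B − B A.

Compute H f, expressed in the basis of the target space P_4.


D_q f = (49/18)x^2 + (2/3)x
E_{1} D_q f = (49/18)x^2 + (55/9)x + 61/18
E_{1} f = (7/2)x^3 + (23/2)x^2 + (25/2)x + 9/2
D_q E_{1} f = (49/18)x^2 + (23/3)x + 25/2
[E_{1}, D_q] f = -(14/9)x - 82/9

the result is g(x) = -(14/9)x - 82/9


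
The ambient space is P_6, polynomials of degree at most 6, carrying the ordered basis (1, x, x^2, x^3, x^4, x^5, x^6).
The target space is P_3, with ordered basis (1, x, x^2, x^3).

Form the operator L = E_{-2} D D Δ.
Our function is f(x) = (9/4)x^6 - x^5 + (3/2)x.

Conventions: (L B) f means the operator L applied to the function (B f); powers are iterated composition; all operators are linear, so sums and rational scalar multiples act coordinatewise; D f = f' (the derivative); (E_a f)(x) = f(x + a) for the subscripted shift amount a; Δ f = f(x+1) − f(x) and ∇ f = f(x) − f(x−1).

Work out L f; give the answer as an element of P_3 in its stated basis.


Δ f = (27/2)x^5 + (115/4)x^4 + 35x^3 + (95/4)x^2 + (17/2)x + 11/4
D Δ f = (135/2)x^4 + 115x^3 + 105x^2 + (95/2)x + 17/2
D D Δ f = 270x^3 + 345x^2 + 210x + 95/2
E_{-2} (D D Δ) f = 270x^3 - 1275x^2 + 2070x - 2305/2

the result is g(x) = 270x^3 - 1275x^2 + 2070x - 2305/2


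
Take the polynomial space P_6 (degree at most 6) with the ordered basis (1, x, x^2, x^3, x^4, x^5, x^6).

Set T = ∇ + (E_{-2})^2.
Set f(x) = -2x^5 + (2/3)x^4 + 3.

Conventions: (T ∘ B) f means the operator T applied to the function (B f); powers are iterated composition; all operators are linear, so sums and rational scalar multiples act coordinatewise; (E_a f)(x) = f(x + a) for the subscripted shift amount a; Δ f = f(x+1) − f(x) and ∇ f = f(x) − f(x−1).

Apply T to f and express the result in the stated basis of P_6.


∇ f = -10x^4 + (68/3)x^3 - 24x^2 + (38/3)x - 8/3
E_{-2} f = -2x^5 + (62/3)x^4 - (256/3)x^3 + 176x^2 - (544/3)x + 233/3
E_{-2} E_{-2} f = -2x^5 + (122/3)x^4 - (992/3)x^3 + 1344x^2 - (8192/3)x + 6665/3
(∇ + (E_{-2})^2) f = -2x^5 + (92/3)x^4 - 308x^3 + 1320x^2 - 2718x + 2219

the image equals g(x) = -2x^5 + (92/3)x^4 - 308x^3 + 1320x^2 - 2718x + 2219


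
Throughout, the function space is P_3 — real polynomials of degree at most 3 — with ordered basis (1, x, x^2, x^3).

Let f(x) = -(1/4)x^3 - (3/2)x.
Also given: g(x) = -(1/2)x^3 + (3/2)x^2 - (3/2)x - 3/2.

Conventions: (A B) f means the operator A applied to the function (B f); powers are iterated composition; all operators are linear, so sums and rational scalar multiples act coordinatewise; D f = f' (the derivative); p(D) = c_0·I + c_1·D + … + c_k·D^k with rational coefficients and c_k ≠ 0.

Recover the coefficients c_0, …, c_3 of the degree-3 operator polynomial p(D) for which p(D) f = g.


D^0 f = -(1/4)x^3 - (3/2)x
D^1 f = -(3/4)x^2 - 3/2
D^2 f = -(3/2)x
D^3 f = -3/2
matching coefficients of g against c_0 f + c_1 Df + … from the top degree down determines the c_i
solution: c_0 = 2, c_1 = -2, c_2 = -1, c_3 = 3

p(D) = 2·I − 2·D − D^2 + 3·D^3, i.e. c_0 = 2, c_1 = -2, c_2 = -1, c_3 = 3


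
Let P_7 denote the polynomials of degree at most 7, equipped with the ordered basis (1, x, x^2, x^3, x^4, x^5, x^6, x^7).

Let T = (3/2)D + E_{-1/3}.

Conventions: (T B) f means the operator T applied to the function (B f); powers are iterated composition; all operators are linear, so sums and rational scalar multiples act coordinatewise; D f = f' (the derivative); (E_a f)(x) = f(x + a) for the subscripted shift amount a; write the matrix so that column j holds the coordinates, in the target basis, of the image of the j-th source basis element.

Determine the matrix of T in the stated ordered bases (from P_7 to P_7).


image of 1: 1
image of x: x + 7/6
image of x^2: x^2 + (7/3)x + 1/9
image of x^3: x^3 + (7/2)x^2 + (1/3)x - 1/27
image of x^4: x^4 + (14/3)x^3 + (2/3)x^2 - (4/27)x + 1/81
image of x^5: x^5 + (35/6)x^4 + (10/9)x^3 - (10/27)x^2 + (5/81)x - 1/243
image of x^6: x^6 + 7x^5 + (5/3)x^4 - (20/27)x^3 + (5/27)x^2 - (2/81)x + 1/729
image of x^7: x^7 + (49/6)x^6 + (7/3)x^5 - (35/27)x^4 + (35/81)x^3 - (7/81)x^2 + (7/729)x - 1/2187
each image's coordinates form column j of the matrix

the matrix is [[1, 7/6, 1/9, -1/27, 1/81, -1/243, 1/729, -1/2187]; [0, 1, 7/3, 1/3, -4/27, 5/81, -2/81, 7/729]; [0, 0, 1, 7/2, 2/3, -10/27, 5/27, -7/81]; [0, 0, 0, 1, 14/3, 10/9, -20/27, 35/81]; [0, 0, 0, 0, 1, 35/6, 5/3, -35/27]; [0, 0, 0, 0, 0, 1, 7, 7/3]; [0, 0, 0, 0, 0, 0, 1, 49/6]; [0, 0, 0, 0, 0, 0, 0, 1]] (rows listed top to bottom)


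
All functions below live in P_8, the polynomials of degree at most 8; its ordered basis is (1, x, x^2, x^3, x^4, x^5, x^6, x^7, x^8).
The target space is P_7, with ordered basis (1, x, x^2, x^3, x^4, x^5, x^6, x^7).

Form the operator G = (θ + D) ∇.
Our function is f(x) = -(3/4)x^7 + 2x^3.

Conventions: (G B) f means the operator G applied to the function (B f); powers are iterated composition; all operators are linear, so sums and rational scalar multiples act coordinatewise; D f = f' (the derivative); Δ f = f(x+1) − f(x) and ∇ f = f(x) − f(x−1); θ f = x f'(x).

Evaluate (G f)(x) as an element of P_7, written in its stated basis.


g(x) = -(63/2)x^6 + (189/4)x^5 - (105/4)x^4 - (105/4)x^3 + (237/4)x^2 - (81/4)x - 3/4

∇ f = -(21/4)x^6 + (63/4)x^5 - (105/4)x^4 + (105/4)x^3 - (39/4)x^2 - (3/4)x + 5/4
θ ∇ f = -(63/2)x^6 + (315/4)x^5 - 105x^4 + (315/4)x^3 - (39/2)x^2 - (3/4)x
D ∇ f = -(63/2)x^5 + (315/4)x^4 - 105x^3 + (315/4)x^2 - (39/2)x - 3/4
(θ + D) ∇ f = -(63/2)x^6 + (189/4)x^5 - (105/4)x^4 - (105/4)x^3 + (237/4)x^2 - (81/4)x - 3/4


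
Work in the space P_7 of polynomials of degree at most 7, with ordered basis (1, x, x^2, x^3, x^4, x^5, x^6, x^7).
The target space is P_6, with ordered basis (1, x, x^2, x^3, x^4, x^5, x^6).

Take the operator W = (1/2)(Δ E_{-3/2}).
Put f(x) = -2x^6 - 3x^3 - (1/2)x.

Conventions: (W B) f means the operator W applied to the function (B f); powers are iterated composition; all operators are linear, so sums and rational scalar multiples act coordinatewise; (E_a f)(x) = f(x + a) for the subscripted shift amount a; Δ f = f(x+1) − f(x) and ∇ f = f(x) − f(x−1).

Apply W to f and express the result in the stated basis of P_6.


E_{-3/2} f = -2x^6 + 18x^5 - (135/2)x^4 + 132x^3 - (1107/8)x^2 + (563/8)x - 381/32
Δ E_{-3/2} f = -12x^5 + 60x^4 - 130x^3 + 141x^2 - (291/4)x + 25/2
((1/2)(Δ E_{-3/2})) f = -6x^5 + 30x^4 - 65x^3 + (141/2)x^2 - (291/8)x + 25/4

the result is g(x) = -6x^5 + 30x^4 - 65x^3 + (141/2)x^2 - (291/8)x + 25/4


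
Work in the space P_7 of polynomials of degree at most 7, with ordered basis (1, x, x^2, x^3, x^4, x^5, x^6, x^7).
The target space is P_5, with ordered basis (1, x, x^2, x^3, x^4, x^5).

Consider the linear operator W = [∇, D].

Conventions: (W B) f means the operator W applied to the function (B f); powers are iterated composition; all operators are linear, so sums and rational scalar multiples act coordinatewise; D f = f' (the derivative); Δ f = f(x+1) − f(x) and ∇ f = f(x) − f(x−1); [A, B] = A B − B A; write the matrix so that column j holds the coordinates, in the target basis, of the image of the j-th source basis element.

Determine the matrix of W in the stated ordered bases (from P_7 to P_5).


image of 1: 0
image of x: 0
image of x^2: 0
image of x^3: 0
image of x^4: 0
image of x^5: 0
image of x^6: 0
image of x^7: 0
each image's coordinates form column j of the matrix

the matrix is [[0, 0, 0, 0, 0, 0, 0, 0]; [0, 0, 0, 0, 0, 0, 0, 0]; [0, 0, 0, 0, 0, 0, 0, 0]; [0, 0, 0, 0, 0, 0, 0, 0]; [0, 0, 0, 0, 0, 0, 0, 0]; [0, 0, 0, 0, 0, 0, 0, 0]] (rows listed top to bottom)


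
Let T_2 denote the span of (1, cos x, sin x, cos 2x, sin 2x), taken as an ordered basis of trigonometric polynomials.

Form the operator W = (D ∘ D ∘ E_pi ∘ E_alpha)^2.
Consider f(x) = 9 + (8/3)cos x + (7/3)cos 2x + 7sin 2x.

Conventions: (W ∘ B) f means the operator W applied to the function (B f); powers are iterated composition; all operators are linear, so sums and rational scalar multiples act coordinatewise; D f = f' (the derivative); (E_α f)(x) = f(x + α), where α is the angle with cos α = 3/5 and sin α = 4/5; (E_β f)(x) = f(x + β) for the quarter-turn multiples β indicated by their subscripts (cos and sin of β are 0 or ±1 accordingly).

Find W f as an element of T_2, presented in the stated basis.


E_alpha f = 9 + (8/5)cos x - (32/15)sin x + (91/15)cos 2x - (21/5)sin 2x
E_pi E_alpha f = 9 - (8/5)cos x + (32/15)sin x + (91/15)cos 2x - (21/5)sin 2x
D (E_pi ∘ E_alpha) f = (32/15)cos x + (8/5)sin x - (42/5)cos 2x - (182/15)sin 2x
D D (E_pi ∘ E_alpha) f = (8/5)cos x - (32/15)sin x - (364/15)cos 2x + (84/5)sin 2x
E_alpha (D ∘ D ∘ E_pi ∘ E_alpha) f = -(56/75)cos x - (64/25)sin x + (8596/375)cos 2x + (2324/125)sin 2x
E_pi E_alpha (D ∘ D ∘ E_pi ∘ E_alpha) f = (56/75)cos x + (64/25)sin x + (8596/375)cos 2x + (2324/125)sin 2x
D (E_pi ∘ E_alpha) (D ∘ D ∘ E_pi ∘ E_alpha) f = (64/25)cos x - (56/75)sin x + (4648/125)cos 2x - (17192/375)sin 2x
D D (E_pi ∘ E_alpha) (D ∘ D ∘ E_pi ∘ E_alpha) f = -(56/75)cos x - (64/25)sin x - (34384/375)cos 2x - (9296/125)sin 2x

g(x) = -(56/75)cos x - (64/25)sin x - (34384/375)cos 2x - (9296/125)sin 2x


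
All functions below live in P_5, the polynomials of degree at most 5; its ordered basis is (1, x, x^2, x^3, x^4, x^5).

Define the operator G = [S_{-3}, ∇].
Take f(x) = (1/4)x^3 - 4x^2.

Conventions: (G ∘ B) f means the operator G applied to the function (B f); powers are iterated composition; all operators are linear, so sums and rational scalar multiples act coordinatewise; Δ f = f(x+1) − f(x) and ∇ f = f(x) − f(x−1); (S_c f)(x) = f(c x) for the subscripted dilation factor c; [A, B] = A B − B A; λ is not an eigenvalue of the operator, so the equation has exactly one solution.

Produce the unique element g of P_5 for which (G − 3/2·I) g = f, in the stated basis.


the result is g(x) = -(1/6)x^3 - (28/3)x^2 + (472/3)x + 1100/3

write g with unknown coordinates in the stated basis and equate coefficients in (G − 3/2·I) g = f
solving from the highest basis element down gives g = -(1/6)x^3 - (28/3)x^2 + (472/3)x + 1100/3
check: G g = -18x^2 + 236x + 550
so G g − 3/2·g = (1/4)x^3 - 4x^2 = f ✓


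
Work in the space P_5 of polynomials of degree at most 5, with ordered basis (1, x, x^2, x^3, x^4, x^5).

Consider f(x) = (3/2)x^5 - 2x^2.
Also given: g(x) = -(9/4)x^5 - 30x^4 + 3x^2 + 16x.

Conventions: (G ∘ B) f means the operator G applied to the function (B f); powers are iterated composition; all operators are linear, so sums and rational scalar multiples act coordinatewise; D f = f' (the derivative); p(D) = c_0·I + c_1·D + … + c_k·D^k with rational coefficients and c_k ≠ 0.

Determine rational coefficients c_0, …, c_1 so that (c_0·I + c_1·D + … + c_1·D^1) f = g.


p(D) = -(3/2)·I − 4·D, i.e. c_0 = -3/2, c_1 = -4

D^0 f = (3/2)x^5 - 2x^2
D^1 f = (15/2)x^4 - 4x
matching coefficients of g against c_0 f + c_1 Df + … from the top degree down determines the c_i
solution: c_0 = -3/2, c_1 = -4


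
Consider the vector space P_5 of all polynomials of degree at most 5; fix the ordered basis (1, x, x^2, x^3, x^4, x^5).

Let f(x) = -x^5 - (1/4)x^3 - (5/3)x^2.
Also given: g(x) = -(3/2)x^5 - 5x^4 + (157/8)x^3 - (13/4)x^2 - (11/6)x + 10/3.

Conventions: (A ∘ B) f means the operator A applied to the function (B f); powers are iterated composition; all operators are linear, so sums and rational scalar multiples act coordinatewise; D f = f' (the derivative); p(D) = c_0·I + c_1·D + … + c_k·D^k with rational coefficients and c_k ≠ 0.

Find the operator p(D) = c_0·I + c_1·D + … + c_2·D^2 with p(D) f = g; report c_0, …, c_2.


D^0 f = -x^5 - (1/4)x^3 - (5/3)x^2
D^1 f = -5x^4 - (3/4)x^2 - (10/3)x
D^2 f = -20x^3 - (3/2)x - 10/3
matching coefficients of g against c_0 f + c_1 Df + … from the top degree down determines the c_i
solution: c_0 = 3/2, c_1 = 1, c_2 = -1

c_0 = 3/2, c_1 = 1, c_2 = -1
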